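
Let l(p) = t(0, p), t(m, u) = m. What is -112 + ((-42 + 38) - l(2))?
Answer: -116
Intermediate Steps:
l(p) = 0
-112 + ((-42 + 38) - l(2)) = -112 + ((-42 + 38) - 1*0) = -112 + (-4 + 0) = -112 - 4 = -116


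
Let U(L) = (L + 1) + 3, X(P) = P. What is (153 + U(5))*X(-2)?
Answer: -324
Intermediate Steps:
U(L) = 4 + L (U(L) = (1 + L) + 3 = 4 + L)
(153 + U(5))*X(-2) = (153 + (4 + 5))*(-2) = (153 + 9)*(-2) = 162*(-2) = -324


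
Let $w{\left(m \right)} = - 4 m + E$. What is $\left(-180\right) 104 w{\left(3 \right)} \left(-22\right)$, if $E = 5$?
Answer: $-2882880$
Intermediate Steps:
$w{\left(m \right)} = 5 - 4 m$ ($w{\left(m \right)} = - 4 m + 5 = 5 - 4 m$)
$\left(-180\right) 104 w{\left(3 \right)} \left(-22\right) = \left(-180\right) 104 \left(5 - 12\right) \left(-22\right) = - 18720 \left(5 - 12\right) \left(-22\right) = - 18720 \left(\left(-7\right) \left(-22\right)\right) = \left(-18720\right) 154 = -2882880$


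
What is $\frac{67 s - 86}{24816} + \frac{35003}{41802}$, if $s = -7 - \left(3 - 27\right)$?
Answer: $\frac{152108659}{172893072} \approx 0.87978$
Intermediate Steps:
$s = 17$ ($s = -7 - -24 = -7 + 24 = 17$)
$\frac{67 s - 86}{24816} + \frac{35003}{41802} = \frac{67 \cdot 17 - 86}{24816} + \frac{35003}{41802} = \left(1139 - 86\right) \frac{1}{24816} + 35003 \cdot \frac{1}{41802} = 1053 \cdot \frac{1}{24816} + \frac{35003}{41802} = \frac{351}{8272} + \frac{35003}{41802} = \frac{152108659}{172893072}$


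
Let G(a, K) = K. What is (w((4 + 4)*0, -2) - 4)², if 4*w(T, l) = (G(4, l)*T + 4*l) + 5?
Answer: 361/16 ≈ 22.563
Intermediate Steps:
w(T, l) = 5/4 + l + T*l/4 (w(T, l) = ((l*T + 4*l) + 5)/4 = ((T*l + 4*l) + 5)/4 = ((4*l + T*l) + 5)/4 = (5 + 4*l + T*l)/4 = 5/4 + l + T*l/4)
(w((4 + 4)*0, -2) - 4)² = ((5/4 - 2 + (¼)*((4 + 4)*0)*(-2)) - 4)² = ((5/4 - 2 + (¼)*(8*0)*(-2)) - 4)² = ((5/4 - 2 + (¼)*0*(-2)) - 4)² = ((5/4 - 2 + 0) - 4)² = (-¾ - 4)² = (-19/4)² = 361/16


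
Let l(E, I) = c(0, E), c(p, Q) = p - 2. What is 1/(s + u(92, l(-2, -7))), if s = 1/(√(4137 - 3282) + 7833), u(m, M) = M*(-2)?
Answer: 245427969/981743209 + 3*√95/981743209 ≈ 0.24999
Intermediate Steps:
c(p, Q) = -2 + p
l(E, I) = -2 (l(E, I) = -2 + 0 = -2)
u(m, M) = -2*M
s = 1/(7833 + 3*√95) (s = 1/(√855 + 7833) = 1/(3*√95 + 7833) = 1/(7833 + 3*√95) ≈ 0.00012719)
1/(s + u(92, l(-2, -7))) = 1/((2611/20451678 - √95/20451678) - 2*(-2)) = 1/((2611/20451678 - √95/20451678) + 4) = 1/(81809323/20451678 - √95/20451678)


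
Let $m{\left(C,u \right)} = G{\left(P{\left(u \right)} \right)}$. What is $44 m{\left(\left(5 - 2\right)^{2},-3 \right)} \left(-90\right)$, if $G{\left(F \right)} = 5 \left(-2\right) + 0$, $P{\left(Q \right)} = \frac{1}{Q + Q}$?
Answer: $39600$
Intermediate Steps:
$P{\left(Q \right)} = \frac{1}{2 Q}$
$G{\left(F \right)} = -10$ ($G{\left(F \right)} = -10 + 0 = -10$)
$m{\left(C,u \right)} = -10$
$44 m{\left(\left(5 - 2\right)^{2},-3 \right)} \left(-90\right) = 44 \left(-10\right) \left(-90\right) = \left(-440\right) \left(-90\right) = 39600$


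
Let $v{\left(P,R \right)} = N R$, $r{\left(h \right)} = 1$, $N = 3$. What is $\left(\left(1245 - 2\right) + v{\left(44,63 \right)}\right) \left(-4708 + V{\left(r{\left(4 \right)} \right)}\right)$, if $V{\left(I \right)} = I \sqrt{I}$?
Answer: $-6740424$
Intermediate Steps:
$V{\left(I \right)} = I^{\frac{3}{2}}$
$v{\left(P,R \right)} = 3 R$
$\left(\left(1245 - 2\right) + v{\left(44,63 \right)}\right) \left(-4708 + V{\left(r{\left(4 \right)} \right)}\right) = \left(\left(1245 - 2\right) + 3 \cdot 63\right) \left(-4708 + 1^{\frac{3}{2}}\right) = \left(1243 + 189\right) \left(-4708 + 1\right) = 1432 \left(-4707\right) = -6740424$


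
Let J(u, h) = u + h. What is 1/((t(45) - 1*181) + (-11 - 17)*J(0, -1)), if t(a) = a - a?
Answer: -1/153 ≈ -0.0065359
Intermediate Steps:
t(a) = 0
J(u, h) = h + u
1/((t(45) - 1*181) + (-11 - 17)*J(0, -1)) = 1/((0 - 1*181) + (-11 - 17)*(-1 + 0)) = 1/((0 - 181) - 28*(-1)) = 1/(-181 + 28) = 1/(-153) = -1/153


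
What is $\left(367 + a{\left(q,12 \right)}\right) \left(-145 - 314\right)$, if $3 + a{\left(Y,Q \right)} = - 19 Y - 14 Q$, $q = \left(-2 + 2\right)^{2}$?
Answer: $-89964$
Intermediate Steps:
$q = 0$ ($q = 0^{2} = 0$)
$a{\left(Y,Q \right)} = -3 - 19 Y - 14 Q$ ($a{\left(Y,Q \right)} = -3 - \left(14 Q + 19 Y\right) = -3 - 19 Y - 14 Q$)
$\left(367 + a{\left(q,12 \right)}\right) \left(-145 - 314\right) = \left(367 - 171\right) \left(-145 - 314\right) = \left(367 - 171\right) \left(-459\right) = 196 \left(-459\right) = -89964$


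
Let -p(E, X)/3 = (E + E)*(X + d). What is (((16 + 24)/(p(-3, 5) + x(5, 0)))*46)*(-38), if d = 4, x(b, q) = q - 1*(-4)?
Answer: -34960/83 ≈ -421.20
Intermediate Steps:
x(b, q) = 4 + q (x(b, q) = q + 4 = 4 + q)
p(E, X) = -6*E*(4 + X) (p(E, X) = -3*(E + E)*(X + 4) = -3*2*E*(4 + X) = -6*E*(4 + X))
(((16 + 24)/(p(-3, 5) + x(5, 0)))*46)*(-38) = (((16 + 24)/(-6*(-3)*(4 + 5) + (4 + 0)))*46)*(-38) = ((40/(-6*(-3)*9 + 4))*46)*(-38) = ((40/(162 + 4))*46)*(-38) = ((40/166)*46)*(-38) = ((40*(1/166))*46)*(-38) = ((20/83)*46)*(-38) = (920/83)*(-38) = -34960/83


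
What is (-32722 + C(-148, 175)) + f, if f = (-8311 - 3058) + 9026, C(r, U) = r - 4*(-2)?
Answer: -35205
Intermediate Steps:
C(r, U) = 8 + r (C(r, U) = r + 8 = 8 + r)
f = -2343 (f = -11369 + 9026 = -2343)
(-32722 + C(-148, 175)) + f = (-32722 + (8 - 148)) - 2343 = (-32722 - 140) - 2343 = -32862 - 2343 = -35205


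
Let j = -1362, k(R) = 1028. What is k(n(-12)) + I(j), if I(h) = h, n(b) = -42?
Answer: -334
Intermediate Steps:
k(n(-12)) + I(j) = 1028 - 1362 = -334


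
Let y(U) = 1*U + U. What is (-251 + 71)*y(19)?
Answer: -6840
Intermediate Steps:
y(U) = 2*U (y(U) = U + U = 2*U)
(-251 + 71)*y(19) = (-251 + 71)*(2*19) = -180*38 = -6840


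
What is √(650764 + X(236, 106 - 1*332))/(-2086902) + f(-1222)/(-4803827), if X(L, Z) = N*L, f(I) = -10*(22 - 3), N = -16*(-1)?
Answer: 10/252833 - √163635/1043451 ≈ -0.00034812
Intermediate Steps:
N = 16
f(I) = -190 (f(I) = -10*19 = -190)
X(L, Z) = 16*L
√(650764 + X(236, 106 - 1*332))/(-2086902) + f(-1222)/(-4803827) = √(650764 + 16*236)/(-2086902) - 190/(-4803827) = √(650764 + 3776)*(-1/2086902) - 190*(-1/4803827) = √654540*(-1/2086902) + 10/252833 = (2*√163635)*(-1/2086902) + 10/252833 = -√163635/1043451 + 10/252833 = 10/252833 - √163635/1043451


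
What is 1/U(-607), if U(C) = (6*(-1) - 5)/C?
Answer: 607/11 ≈ 55.182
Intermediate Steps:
U(C) = -11/C (U(C) = (-6 - 5)/C = -11/C)
1/U(-607) = 1/(-11/(-607)) = 1/(-11*(-1/607)) = 1/(11/607) = 607/11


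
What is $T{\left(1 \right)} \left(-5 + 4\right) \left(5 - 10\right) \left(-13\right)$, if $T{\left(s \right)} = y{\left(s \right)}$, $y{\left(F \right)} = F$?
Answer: $-65$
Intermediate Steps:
$T{\left(s \right)} = s$
$T{\left(1 \right)} \left(-5 + 4\right) \left(5 - 10\right) \left(-13\right) = 1 \left(-5 + 4\right) \left(5 - 10\right) \left(-13\right) = 1 \left(\left(-1\right) \left(-5\right)\right) \left(-13\right) = 1 \cdot 5 \left(-13\right) = 5 \left(-13\right) = -65$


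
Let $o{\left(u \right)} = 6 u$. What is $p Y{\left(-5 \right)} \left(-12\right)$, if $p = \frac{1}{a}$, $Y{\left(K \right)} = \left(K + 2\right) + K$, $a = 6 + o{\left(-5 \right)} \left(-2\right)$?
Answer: $\frac{16}{11} \approx 1.4545$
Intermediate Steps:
$a = 66$ ($a = 6 + 6 \left(-5\right) \left(-2\right) = 6 - -60 = 6 + 60 = 66$)
$Y{\left(K \right)} = 2 + 2 K$ ($Y{\left(K \right)} = \left(2 + K\right) + K = 2 + 2 K$)
$p = \frac{1}{66} \approx 0.015152$
$p Y{\left(-5 \right)} \left(-12\right) = \frac{2 + 2 \left(-5\right)}{66} \left(-12\right) = \frac{2 - 10}{66} \left(-12\right) = \frac{1}{66} \left(-8\right) \left(-12\right) = \left(- \frac{4}{33}\right) \left(-12\right) = \frac{16}{11}$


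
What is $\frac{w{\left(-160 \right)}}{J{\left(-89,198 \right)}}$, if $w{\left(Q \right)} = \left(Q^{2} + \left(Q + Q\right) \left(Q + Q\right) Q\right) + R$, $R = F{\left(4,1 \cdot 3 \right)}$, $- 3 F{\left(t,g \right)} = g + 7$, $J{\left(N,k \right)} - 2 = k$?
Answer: $- \frac{4907521}{60} \approx -81792.0$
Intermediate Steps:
$J{\left(N,k \right)} = 2 + k$
$F{\left(t,g \right)} = - \frac{7}{3} - \frac{g}{3}$ ($F{\left(t,g \right)} = - \frac{g + 7}{3} = - \frac{7 + g}{3} = - \frac{7}{3} - \frac{g}{3}$)
$R = - \frac{10}{3}$ ($R = - \frac{7}{3} - \frac{1 \cdot 3}{3} = - \frac{7}{3} - 1 = - \frac{10}{3} \approx -3.3333$)
$w{\left(Q \right)} = - \frac{10}{3} + Q^{2} + 4 Q^{3}$ ($w{\left(Q \right)} = \left(Q^{2} + \left(Q + Q\right) \left(Q + Q\right) Q\right) - \frac{10}{3} = \left(Q^{2} + 2 Q 2 Q Q\right) - \frac{10}{3} = \left(Q^{2} + 4 Q^{2} Q\right) - \frac{10}{3} = \left(Q^{2} + 4 Q^{3}\right) - \frac{10}{3} = - \frac{10}{3} + Q^{2} + 4 Q^{3}$)
$\frac{w{\left(-160 \right)}}{J{\left(-89,198 \right)}} = \frac{- \frac{10}{3} + \left(-160\right)^{2} + 4 \left(-160\right)^{3}}{2 + 198} = \frac{- \frac{10}{3} + 25600 + 4 \left(-4096000\right)}{200} = \left(- \frac{10}{3} + 25600 - 16384000\right) \frac{1}{200} = \left(- \frac{49075210}{3}\right) \frac{1}{200} = - \frac{4907521}{60}$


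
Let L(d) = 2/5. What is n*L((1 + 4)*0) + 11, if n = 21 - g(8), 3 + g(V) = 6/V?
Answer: 203/10 ≈ 20.300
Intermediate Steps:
g(V) = -3 + 6/V
L(d) = 2/5 (L(d) = 2*(1/5) = 2/5)
n = 93/4 (n = 21 - (-3 + 6/8) = 21 - (-3 + 6*(1/8)) = 21 - (-3 + 3/4) = 21 - 1*(-9/4) = 21 + 9/4 = 93/4 ≈ 23.250)
n*L((1 + 4)*0) + 11 = (93/4)*(2/5) + 11 = 93/10 + 11 = 203/10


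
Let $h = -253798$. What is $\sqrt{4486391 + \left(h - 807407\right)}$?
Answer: $\sqrt{3425186} \approx 1850.7$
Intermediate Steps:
$\sqrt{4486391 + \left(h - 807407\right)} = \sqrt{4486391 - 1061205} = \sqrt{3425186}$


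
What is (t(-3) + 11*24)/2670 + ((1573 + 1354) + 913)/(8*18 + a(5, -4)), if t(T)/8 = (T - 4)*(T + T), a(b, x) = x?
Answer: 17228/623 ≈ 27.653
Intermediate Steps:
t(T) = 16*T*(-4 + T) (t(T) = 8*((T - 4)*(T + T)) = 8*((-4 + T)*(2*T)) = 8*(2*T*(-4 + T)) = 16*T*(-4 + T))
(t(-3) + 11*24)/2670 + ((1573 + 1354) + 913)/(8*18 + a(5, -4)) = (16*(-3)*(-4 - 3) + 11*24)/2670 + ((1573 + 1354) + 913)/(8*18 - 4) = (16*(-3)*(-7) + 264)*(1/2670) + (2927 + 913)/(144 - 4) = (336 + 264)*(1/2670) + 3840/140 = 600*(1/2670) + 3840*(1/140) = 20/89 + 192/7 = 17228/623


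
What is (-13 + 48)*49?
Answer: 1715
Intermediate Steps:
(-13 + 48)*49 = 35*49 = 1715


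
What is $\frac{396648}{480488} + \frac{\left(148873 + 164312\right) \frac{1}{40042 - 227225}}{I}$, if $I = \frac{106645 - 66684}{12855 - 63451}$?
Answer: $\frac{1322587960831263}{449257472991643} \approx 2.9439$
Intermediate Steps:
$I = - \frac{39961}{50596}$ ($I = \frac{39961}{-50596} = 39961 \left(- \frac{1}{50596}\right) = - \frac{39961}{50596} \approx -0.78981$)
$\frac{396648}{480488} + \frac{\left(148873 + 164312\right) \frac{1}{40042 - 227225}}{I} = \frac{396648}{480488} + \frac{\left(148873 + 164312\right) \frac{1}{40042 - 227225}}{- \frac{39961}{50596}} = 396648 \cdot \frac{1}{480488} + \frac{313185}{-187183} \left(- \frac{50596}{39961}\right) = \frac{49581}{60061} + 313185 \left(- \frac{1}{187183}\right) \left(- \frac{50596}{39961}\right) = \frac{49581}{60061} - - \frac{15845908260}{7480019863} = \frac{49581}{60061} + \frac{15845908260}{7480019863} = \frac{1322587960831263}{449257472991643}$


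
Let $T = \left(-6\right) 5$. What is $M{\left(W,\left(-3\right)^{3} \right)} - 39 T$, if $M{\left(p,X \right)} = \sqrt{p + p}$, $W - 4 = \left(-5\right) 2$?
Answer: $1170 + 2 i \sqrt{3} \approx 1170.0 + 3.4641 i$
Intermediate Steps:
$T = -30$
$W = -6$ ($W = 4 - 10 = -6$)
$M{\left(p,X \right)} = \sqrt{2} \sqrt{p}$ ($M{\left(p,X \right)} = \sqrt{2 p} = \sqrt{2} \sqrt{p}$)
$M{\left(W,\left(-3\right)^{3} \right)} - 39 T = \sqrt{2} \sqrt{-6} - -1170 = \sqrt{2} i \sqrt{6} + 1170 = 2 i \sqrt{3} + 1170 = 1170 + 2 i \sqrt{3}$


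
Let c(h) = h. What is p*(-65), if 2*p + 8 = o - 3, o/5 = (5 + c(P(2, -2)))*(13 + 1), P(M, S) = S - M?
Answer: -3835/2 ≈ -1917.5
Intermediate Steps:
o = 70 (o = 5*((5 + (-2 - 1*2))*(13 + 1)) = 5*((5 + (-2 - 2))*14) = 5*((5 - 4)*14) = 5*(1*14) = 5*14 = 70)
p = 59/2 (p = -4 + (70 - 3)/2 = -4 + (1/2)*67 = -4 + 67/2 = 59/2 ≈ 29.500)
p*(-65) = (59/2)*(-65) = -3835/2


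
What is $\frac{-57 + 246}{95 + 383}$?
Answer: $\frac{189}{478} \approx 0.3954$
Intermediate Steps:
$\frac{-57 + 246}{95 + 383} = \frac{189}{478}$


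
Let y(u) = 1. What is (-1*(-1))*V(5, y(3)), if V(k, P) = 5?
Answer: 5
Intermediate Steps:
(-1*(-1))*V(5, y(3)) = -1*(-1)*5 = 1*5 = 5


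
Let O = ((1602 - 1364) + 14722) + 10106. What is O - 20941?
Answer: 4125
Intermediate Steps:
O = 25066 (O = (238 + 14722) + 10106 = 14960 + 10106 = 25066)
O - 20941 = 25066 - 20941 = 4125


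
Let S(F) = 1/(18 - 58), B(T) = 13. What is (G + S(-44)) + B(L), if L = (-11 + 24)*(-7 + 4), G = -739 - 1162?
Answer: -75521/40 ≈ -1888.0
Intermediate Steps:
G = -1901
L = -39 (L = 13*(-3) = -39)
S(F) = -1/40 (S(F) = 1/(-40) = -1/40)
(G + S(-44)) + B(L) = (-1901 - 1/40) + 13 = -76041/40 + 13 = -75521/40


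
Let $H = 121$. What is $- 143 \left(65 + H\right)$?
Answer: $-26598$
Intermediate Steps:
$- 143 \left(65 + H\right) = - 143 \left(65 + 121\right) = \left(-143\right) 186 = -26598$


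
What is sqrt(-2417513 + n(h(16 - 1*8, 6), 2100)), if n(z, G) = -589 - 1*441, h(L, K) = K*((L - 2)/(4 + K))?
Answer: 3*I*sqrt(268727) ≈ 1555.2*I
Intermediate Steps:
h(L, K) = K*(-2 + L)/(4 + K) (h(L, K) = K*((-2 + L)/(4 + K)) = K*(-2 + L)/(4 + K))
n(z, G) = -1030 (n(z, G) = -589 - 441 = -1030)
sqrt(-2417513 + n(h(16 - 1*8, 6), 2100)) = sqrt(-2417513 - 1030) = sqrt(-2418543) = 3*I*sqrt(268727)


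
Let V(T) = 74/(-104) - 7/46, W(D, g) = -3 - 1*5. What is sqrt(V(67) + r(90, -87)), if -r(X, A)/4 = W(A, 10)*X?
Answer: sqrt(1029590653)/598 ≈ 53.658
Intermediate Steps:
W(D, g) = -8 (W(D, g) = -3 - 5 = -8)
r(X, A) = 32*X (r(X, A) = -(-32)*X = 32*X)
V(T) = -1033/1196 (V(T) = 74*(-1/104) - 7*1/46 = -37/52 - 7/46 = -1033/1196)
sqrt(V(67) + r(90, -87)) = sqrt(-1033/1196 + 32*90) = sqrt(-1033/1196 + 2880) = sqrt(3443447/1196) = sqrt(1029590653)/598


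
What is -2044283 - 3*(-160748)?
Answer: -1562039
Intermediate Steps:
-2044283 - 3*(-160748) = -2044283 + 482244 = -1562039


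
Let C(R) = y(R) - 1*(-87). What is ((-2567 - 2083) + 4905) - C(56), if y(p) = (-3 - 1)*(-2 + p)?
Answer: 384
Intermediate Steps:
y(p) = 8 - 4*p (y(p) = -4*(-2 + p) = 8 - 4*p)
C(R) = 95 - 4*R (C(R) = (8 - 4*R) - 1*(-87) = (8 - 4*R) + 87 = 95 - 4*R)
((-2567 - 2083) + 4905) - C(56) = ((-2567 - 2083) + 4905) - (95 - 4*56) = (-4650 + 4905) - (95 - 224) = 255 - 1*(-129) = 255 + 129 = 384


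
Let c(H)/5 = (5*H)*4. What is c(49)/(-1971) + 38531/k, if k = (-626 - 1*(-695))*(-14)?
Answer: -26892667/634662 ≈ -42.373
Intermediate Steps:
c(H) = 100*H (c(H) = 5*((5*H)*4) = 5*(20*H) = 100*H)
k = -966 (k = (-626 + 695)*(-14) = 69*(-14) = -966)
c(49)/(-1971) + 38531/k = (100*49)/(-1971) + 38531/(-966) = 4900*(-1/1971) + 38531*(-1/966) = -4900/1971 - 38531/966 = -26892667/634662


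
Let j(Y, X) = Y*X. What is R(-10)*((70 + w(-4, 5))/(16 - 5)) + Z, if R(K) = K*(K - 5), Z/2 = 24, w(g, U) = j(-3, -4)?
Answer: 12828/11 ≈ 1166.2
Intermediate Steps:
j(Y, X) = X*Y
w(g, U) = 12 (w(g, U) = -4*(-3) = 12)
Z = 48 (Z = 2*24 = 48)
R(K) = K*(-5 + K)
R(-10)*((70 + w(-4, 5))/(16 - 5)) + Z = (-10*(-5 - 10))*((70 + 12)/(16 - 5)) + 48 = (-10*(-15))*(82/11) + 48 = 150*(82*(1/11)) + 48 = 150*(82/11) + 48 = 12300/11 + 48 = 12828/11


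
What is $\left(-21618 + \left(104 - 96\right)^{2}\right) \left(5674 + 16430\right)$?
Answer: $-476429616$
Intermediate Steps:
$\left(-21618 + \left(104 - 96\right)^{2}\right) \left(5674 + 16430\right) = \left(-21618 + 8^{2}\right) 22104 = \left(-21618 + 64\right) 22104 = \left(-21554\right) 22104 = -476429616$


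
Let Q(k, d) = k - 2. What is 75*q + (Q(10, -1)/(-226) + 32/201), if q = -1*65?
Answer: -110723063/22713 ≈ -4874.9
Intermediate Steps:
Q(k, d) = -2 + k
q = -65
75*q + (Q(10, -1)/(-226) + 32/201) = 75*(-65) + ((-2 + 10)/(-226) + 32/201) = -4875 + (8*(-1/226) + 32*(1/201)) = -4875 + (-4/113 + 32/201) = -4875 + 2812/22713 = -110723063/22713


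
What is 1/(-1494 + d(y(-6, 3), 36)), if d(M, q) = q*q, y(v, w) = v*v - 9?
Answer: -1/198 ≈ -0.0050505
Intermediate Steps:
y(v, w) = -9 + v**2 (y(v, w) = v**2 - 9 = -9 + v**2)
d(M, q) = q**2
1/(-1494 + d(y(-6, 3), 36)) = 1/(-1494 + 36**2) = 1/(-1494 + 1296) = 1/(-198) = -1/198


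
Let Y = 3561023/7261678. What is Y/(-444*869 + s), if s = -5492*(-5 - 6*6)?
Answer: -3561023/1166690234192 ≈ -3.0522e-6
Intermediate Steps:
s = 225172 (s = -5492*(-5 - 36) = -5492*(-41) = 225172)
Y = 3561023/7261678 (Y = 3561023*(1/7261678) = 3561023/7261678 ≈ 0.49039)
Y/(-444*869 + s) = 3561023/(7261678*(-444*869 + 225172)) = 3561023/(7261678*(-385836 + 225172)) = (3561023/7261678)/(-160664) = (3561023/7261678)*(-1/160664) = -3561023/1166690234192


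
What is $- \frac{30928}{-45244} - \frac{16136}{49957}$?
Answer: $\frac{203753228}{565063627} \approx 0.36058$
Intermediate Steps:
$- \frac{30928}{-45244} - \frac{16136}{49957} = \left(-30928\right) \left(- \frac{1}{45244}\right) - \frac{16136}{49957} = \frac{7732}{11311} - \frac{16136}{49957} = \frac{203753228}{565063627}$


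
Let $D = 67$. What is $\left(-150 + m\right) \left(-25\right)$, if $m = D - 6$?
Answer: $2225$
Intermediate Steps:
$m = 61$ ($m = 67 - 6 = 61$)
$\left(-150 + m\right) \left(-25\right) = \left(-150 + 61\right) \left(-25\right) = \left(-89\right) \left(-25\right) = 2225$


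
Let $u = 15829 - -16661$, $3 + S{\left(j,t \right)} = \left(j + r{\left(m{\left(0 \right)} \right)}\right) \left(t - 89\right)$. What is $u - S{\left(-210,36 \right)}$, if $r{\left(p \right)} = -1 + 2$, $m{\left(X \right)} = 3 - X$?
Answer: $21416$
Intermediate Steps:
$r{\left(p \right)} = 1$
$S{\left(j,t \right)} = -3 + \left(1 + j\right) \left(-89 + t\right)$ ($S{\left(j,t \right)} = -3 + \left(j + 1\right) \left(t - 89\right) = -3 + \left(1 + j\right) \left(-89 + t\right)$)
$u = 32490$ ($u = 15829 + 16661 = 32490$)
$u - S{\left(-210,36 \right)} = 32490 - \left(-92 + 36 - -18690 - 7560\right) = 32490 - \left(-92 + 36 + 18690 - 7560\right) = 32490 - 11074 = 21416$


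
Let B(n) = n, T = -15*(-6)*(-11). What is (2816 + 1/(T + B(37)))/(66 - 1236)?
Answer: -298183/123890 ≈ -2.4068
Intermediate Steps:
T = -990 (T = 90*(-11) = -990)
(2816 + 1/(T + B(37)))/(66 - 1236) = (2816 + 1/(-990 + 37))/(66 - 1236) = (2816 + 1/(-953))/(-1170) = (2816 - 1/953)*(-1/1170) = (2683647/953)*(-1/1170) = -298183/123890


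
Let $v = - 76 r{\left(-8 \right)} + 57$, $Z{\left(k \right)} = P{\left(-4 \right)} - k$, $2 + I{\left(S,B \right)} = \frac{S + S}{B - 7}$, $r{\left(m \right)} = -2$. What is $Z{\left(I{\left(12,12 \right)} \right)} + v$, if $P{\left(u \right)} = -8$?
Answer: $\frac{991}{5} \approx 198.2$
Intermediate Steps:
$I{\left(S,B \right)} = -2 + \frac{2 S}{-7 + B}$ ($I{\left(S,B \right)} = -2 + \frac{S + S}{B - 7} = -2 + \frac{2 S}{-7 + B}$)
$Z{\left(k \right)} = -8 - k$
$v = 209$ ($v = \left(-76\right) \left(-2\right) + 57 = 152 + 57 = 209$)
$Z{\left(I{\left(12,12 \right)} \right)} + v = \left(-8 - \frac{2 \left(7 + 12 - 12\right)}{-7 + 12}\right) + 209 = \left(-8 - \frac{2 \left(7 + 12 - 12\right)}{5}\right) + 209 = \left(-8 - 2 \cdot \frac{1}{5} \cdot 7\right) + 209 = \left(-8 - \frac{14}{5}\right) + 209 = - \frac{54}{5} + 209 = \frac{991}{5}$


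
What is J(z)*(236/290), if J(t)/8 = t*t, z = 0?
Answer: 0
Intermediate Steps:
J(t) = 8*t² (J(t) = 8*(t*t) = 8*t²)
J(z)*(236/290) = (8*0²)*(236/290) = (8*0)*(236*(1/290)) = 0*(118/145) = 0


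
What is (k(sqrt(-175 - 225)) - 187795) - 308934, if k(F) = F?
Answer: -496729 + 20*I ≈ -4.9673e+5 + 20.0*I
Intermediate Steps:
(k(sqrt(-175 - 225)) - 187795) - 308934 = (sqrt(-175 - 225) - 187795) - 308934 = (sqrt(-400) - 187795) - 308934 = (20*I - 187795) - 308934 = (-187795 + 20*I) - 308934 = -496729 + 20*I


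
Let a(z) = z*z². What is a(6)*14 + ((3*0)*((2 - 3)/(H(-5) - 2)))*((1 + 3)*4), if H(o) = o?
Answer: 3024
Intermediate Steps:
a(z) = z³
a(6)*14 + ((3*0)*((2 - 3)/(H(-5) - 2)))*((1 + 3)*4) = 6³*14 + ((3*0)*((2 - 3)/(-5 - 2)))*((1 + 3)*4) = 216*14 + (0*(-1/(-7)))*(4*4) = 3024 + (0*(-1*(-⅐)))*16 = 3024 + (0*(⅐))*16 = 3024 + 0*16 = 3024 + 0 = 3024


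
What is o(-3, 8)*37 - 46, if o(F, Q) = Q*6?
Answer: 1730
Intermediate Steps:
o(F, Q) = 6*Q
o(-3, 8)*37 - 46 = (6*8)*37 - 46 = 48*37 - 46 = 1776 - 46 = 1730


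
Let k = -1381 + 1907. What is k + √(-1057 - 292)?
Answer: 526 + I*√1349 ≈ 526.0 + 36.729*I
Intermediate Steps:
k = 526
k + √(-1057 - 292) = 526 + √(-1057 - 292) = 526 + √(-1349) = 526 + I*√1349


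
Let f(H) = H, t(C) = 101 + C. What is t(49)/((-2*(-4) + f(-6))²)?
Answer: 75/2 ≈ 37.500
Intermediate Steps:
t(49)/((-2*(-4) + f(-6))²) = (101 + 49)/((-2*(-4) - 6)²) = 150/((8 - 6)²) = 150/(2²) = 150/4 = 150*(¼) = 75/2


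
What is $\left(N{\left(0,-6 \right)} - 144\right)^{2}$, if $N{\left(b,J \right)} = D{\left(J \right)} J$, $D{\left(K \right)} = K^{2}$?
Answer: $129600$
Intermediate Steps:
$N{\left(b,J \right)} = J^{3}$ ($N{\left(b,J \right)} = J^{2} J = J^{3}$)
$\left(N{\left(0,-6 \right)} - 144\right)^{2} = \left(\left(-6\right)^{3} - 144\right)^{2} = \left(-216 - 144\right)^{2} = \left(-360\right)^{2} = 129600$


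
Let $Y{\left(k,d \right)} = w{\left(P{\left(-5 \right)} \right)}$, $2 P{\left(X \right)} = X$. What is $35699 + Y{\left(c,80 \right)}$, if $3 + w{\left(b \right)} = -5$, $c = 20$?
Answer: $35691$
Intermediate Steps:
$P{\left(X \right)} = \frac{X}{2}$
$w{\left(b \right)} = -8$ ($w{\left(b \right)} = -3 - 5 = -8$)
$Y{\left(k,d \right)} = -8$
$35699 + Y{\left(c,80 \right)} = 35699 - 8 = 35691$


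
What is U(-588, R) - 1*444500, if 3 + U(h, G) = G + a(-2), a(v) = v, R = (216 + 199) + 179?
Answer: -443911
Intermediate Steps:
R = 594 (R = 415 + 179 = 594)
U(h, G) = -5 + G (U(h, G) = -3 + (G - 2) = -3 + (-2 + G) = -5 + G)
U(-588, R) - 1*444500 = (-5 + 594) - 1*444500 = 589 - 444500 = -443911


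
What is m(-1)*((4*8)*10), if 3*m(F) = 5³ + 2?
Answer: 40640/3 ≈ 13547.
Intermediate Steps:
m(F) = 127/3 (m(F) = (5³ + 2)/3 = (125 + 2)/3 = (⅓)*127 = 127/3)
m(-1)*((4*8)*10) = 127*((4*8)*10)/3 = 127*(32*10)/3 = (127/3)*320 = 40640/3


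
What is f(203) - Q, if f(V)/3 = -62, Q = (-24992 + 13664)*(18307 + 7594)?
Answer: 293406342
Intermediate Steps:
Q = -293406528 (Q = -11328*25901 = -293406528)
f(V) = -186 (f(V) = 3*(-62) = -186)
f(203) - Q = -186 - 1*(-293406528) = -186 + 293406528 = 293406342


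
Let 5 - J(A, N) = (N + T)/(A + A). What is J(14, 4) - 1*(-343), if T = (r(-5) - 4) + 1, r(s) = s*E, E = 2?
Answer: 9753/28 ≈ 348.32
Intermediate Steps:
r(s) = 2*s (r(s) = s*2 = 2*s)
T = -13 (T = (2*(-5) - 4) + 1 = (-10 - 4) + 1 = -14 + 1 = -13)
J(A, N) = 5 - (-13 + N)/(2*A) (J(A, N) = 5 - (N - 13)/(A + A) = 5 - (-13 + N)/(2*A))
J(14, 4) - 1*(-343) = (1/2)*(13 - 1*4 + 10*14)/14 - 1*(-343) = (1/2)*(1/14)*(13 - 4 + 140) + 343 = (1/2)*(1/14)*149 + 343 = 149/28 + 343 = 9753/28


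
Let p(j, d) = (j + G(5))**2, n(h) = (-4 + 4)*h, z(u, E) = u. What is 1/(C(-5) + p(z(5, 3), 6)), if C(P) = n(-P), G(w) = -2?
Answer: 1/9 ≈ 0.11111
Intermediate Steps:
n(h) = 0 (n(h) = 0*h = 0)
C(P) = 0
p(j, d) = (-2 + j)**2 (p(j, d) = (j - 2)**2 = (-2 + j)**2)
1/(C(-5) + p(z(5, 3), 6)) = 1/(0 + (-2 + 5)**2) = 1/(0 + 3**2) = 1/(0 + 9) = 1/9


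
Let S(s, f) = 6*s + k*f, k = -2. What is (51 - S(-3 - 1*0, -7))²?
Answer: 3025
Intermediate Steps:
S(s, f) = -2*f + 6*s (S(s, f) = 6*s - 2*f = -2*f + 6*s)
(51 - S(-3 - 1*0, -7))² = (51 - (-2*(-7) + 6*(-3 - 1*0)))² = (51 - (14 + 6*(-3 + 0)))² = (51 - (14 + 6*(-3)))² = (51 - (14 - 18))² = (51 - 1*(-4))² = (51 + 4)² = 55² = 3025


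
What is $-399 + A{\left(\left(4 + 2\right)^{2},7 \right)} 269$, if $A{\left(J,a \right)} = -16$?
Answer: $-4703$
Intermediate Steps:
$-399 + A{\left(\left(4 + 2\right)^{2},7 \right)} 269 = -399 - 4304 = -4703$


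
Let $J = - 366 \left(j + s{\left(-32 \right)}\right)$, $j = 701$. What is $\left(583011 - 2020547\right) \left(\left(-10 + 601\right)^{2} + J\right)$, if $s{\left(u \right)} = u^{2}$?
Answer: $405484341984$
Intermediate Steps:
$J = -631350$ ($J = - 366 \left(701 + \left(-32\right)^{2}\right) = - 366 \left(701 + 1024\right) = \left(-366\right) 1725 = -631350$)
$\left(583011 - 2020547\right) \left(\left(-10 + 601\right)^{2} + J\right) = \left(583011 - 2020547\right) \left(\left(-10 + 601\right)^{2} - 631350\right) = \left(583011 + \left(-2112719 + 92172\right)\right) \left(591^{2} - 631350\right) = \left(583011 - 2020547\right) \left(349281 - 631350\right) = \left(-1437536\right) \left(-282069\right) = 405484341984$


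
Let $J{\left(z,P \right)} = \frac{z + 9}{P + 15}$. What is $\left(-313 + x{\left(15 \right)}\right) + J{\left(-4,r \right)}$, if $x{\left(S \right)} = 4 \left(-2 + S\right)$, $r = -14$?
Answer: $-256$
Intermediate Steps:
$x{\left(S \right)} = -8 + 4 S$
$J{\left(z,P \right)} = \frac{9 + z}{15 + P}$
$\left(-313 + x{\left(15 \right)}\right) + J{\left(-4,r \right)} = \left(-313 + \left(-8 + 4 \cdot 15\right)\right) + \frac{9 - 4}{15 - 14} = \left(-313 + \left(-8 + 60\right)\right) + 1^{-1} \cdot 5 = \left(-313 + 52\right) + 1 \cdot 5 = -261 + 5 = -256$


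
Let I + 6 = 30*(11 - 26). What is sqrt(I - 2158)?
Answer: I*sqrt(2614) ≈ 51.127*I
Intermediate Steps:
I = -456 (I = -6 + 30*(11 - 26) = -6 + 30*(-15) = -6 - 450 = -456)
sqrt(I - 2158) = sqrt(-456 - 2158) = sqrt(-2614) = I*sqrt(2614)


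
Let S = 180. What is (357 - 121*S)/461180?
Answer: -21423/461180 ≈ -0.046453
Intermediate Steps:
(357 - 121*S)/461180 = (357 - 121*180)/461180 = (357 - 21780)*(1/461180) = -21423*1/461180 = -21423/461180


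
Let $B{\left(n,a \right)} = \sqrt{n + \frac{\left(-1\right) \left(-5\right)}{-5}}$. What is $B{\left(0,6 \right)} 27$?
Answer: $27 i \approx 27.0 i$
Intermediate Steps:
$B{\left(n,a \right)} = \sqrt{-1 + n}$ ($B{\left(n,a \right)} = \sqrt{n + 5 \left(- \frac{1}{5}\right)} = \sqrt{n - 1} = \sqrt{-1 + n}$)
$B{\left(0,6 \right)} 27 = \sqrt{-1 + 0} \cdot 27 = \sqrt{-1} \cdot 27 = i 27 = 27 i$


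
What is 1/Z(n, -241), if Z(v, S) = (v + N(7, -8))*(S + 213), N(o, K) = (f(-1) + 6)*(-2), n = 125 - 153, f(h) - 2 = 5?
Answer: 1/1512 ≈ 0.00066138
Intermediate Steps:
f(h) = 7 (f(h) = 2 + 5 = 7)
n = -28
N(o, K) = -26 (N(o, K) = (7 + 6)*(-2) = 13*(-2) = -26)
Z(v, S) = (-26 + v)*(213 + S) (Z(v, S) = (v - 26)*(S + 213) = (-26 + v)*(213 + S))
1/Z(n, -241) = 1/(-5538 - 26*(-241) + 213*(-28) - 241*(-28)) = 1/(-5538 + 6266 - 5964 + 6748) = 1/1512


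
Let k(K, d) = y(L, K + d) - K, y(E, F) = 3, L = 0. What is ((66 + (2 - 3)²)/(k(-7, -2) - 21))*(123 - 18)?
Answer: -7035/11 ≈ -639.54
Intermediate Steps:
k(K, d) = 3 - K
((66 + (2 - 3)²)/(k(-7, -2) - 21))*(123 - 18) = ((66 + (2 - 3)²)/((3 - 1*(-7)) - 21))*(123 - 18) = ((66 + (-1)²)/((3 + 7) - 21))*105 = ((66 + 1)/(10 - 21))*105 = (67/(-11))*105 = (67*(-1/11))*105 = -67/11*105 = -7035/11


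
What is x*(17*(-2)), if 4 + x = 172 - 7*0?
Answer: -5712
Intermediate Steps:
x = 168 (x = -4 + (172 - 7*0) = -4 + (172 - 1*0) = -4 + (172 + 0) = -4 + 172 = 168)
x*(17*(-2)) = 168*(17*(-2)) = 168*(-34) = -5712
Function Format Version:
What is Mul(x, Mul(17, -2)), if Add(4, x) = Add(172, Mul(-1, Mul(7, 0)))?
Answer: -5712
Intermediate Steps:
x = 168 (x = Add(-4, Add(172, Mul(-1, Mul(7, 0)))) = Add(-4, Add(172, Mul(-1, 0))) = Add(-4, Add(172, 0)) = Add(-4, 172) = 168)
Mul(x, Mul(17, -2)) = Mul(168, Mul(17, -2)) = Mul(168, -34) = -5712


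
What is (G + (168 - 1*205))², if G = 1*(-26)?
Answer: 3969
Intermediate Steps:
G = -26
(G + (168 - 1*205))² = (-26 + (168 - 1*205))² = (-26 + (168 - 205))² = (-26 - 37)² = (-63)² = 3969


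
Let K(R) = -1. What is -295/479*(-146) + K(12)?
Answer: 42591/479 ≈ 88.917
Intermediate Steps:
-295/479*(-146) + K(12) = -295/479*(-146) - 1 = 43070/479 - 1 = 42591/479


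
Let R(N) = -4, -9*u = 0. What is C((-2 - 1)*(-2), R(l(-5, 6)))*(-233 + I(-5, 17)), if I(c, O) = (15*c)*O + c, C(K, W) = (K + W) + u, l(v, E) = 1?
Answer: -3026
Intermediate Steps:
u = 0 (u = -⅑*0 = 0)
C(K, W) = K + W (C(K, W) = (K + W) + 0 = K + W)
I(c, O) = c + 15*O*c (I(c, O) = 15*O*c + c = c + 15*O*c)
C((-2 - 1)*(-2), R(l(-5, 6)))*(-233 + I(-5, 17)) = ((-2 - 1)*(-2) - 4)*(-233 - 5*(1 + 15*17)) = (-3*(-2) - 4)*(-233 - 5*(1 + 255)) = (6 - 4)*(-233 - 5*256) = 2*(-233 - 1280) = 2*(-1513) = -3026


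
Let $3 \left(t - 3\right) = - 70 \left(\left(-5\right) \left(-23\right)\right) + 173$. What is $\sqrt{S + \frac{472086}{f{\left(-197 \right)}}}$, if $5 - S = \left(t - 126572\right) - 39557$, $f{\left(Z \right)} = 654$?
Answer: $\frac{\sqrt{18122167671}}{327} \approx 411.68$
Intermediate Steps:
$t = - \frac{7868}{3}$ ($t = 3 + \frac{- 70 \left(\left(-5\right) \left(-23\right)\right) + 173}{3} = 3 + \frac{\left(-70\right) 115 + 173}{3} = 3 + \frac{-8050 + 173}{3} = 3 + \frac{1}{3} \left(-7877\right) = 3 - \frac{7877}{3} = - \frac{7868}{3} \approx -2622.7$)
$S = \frac{506270}{3}$ ($S = 5 - \left(\left(- \frac{7868}{3} - 126572\right) - 39557\right) = 5 - \left(- \frac{387584}{3} - 39557\right) = 5 - - \frac{506255}{3} = 5 + \frac{506255}{3} = \frac{506270}{3} \approx 1.6876 \cdot 10^{5}$)
$\sqrt{S + \frac{472086}{f{\left(-197 \right)}}} = \sqrt{\frac{506270}{3} + \frac{472086}{654}} = \sqrt{\frac{506270}{3} + 472086 \cdot \frac{1}{654}} = \sqrt{\frac{506270}{3} + \frac{78681}{109}} = \sqrt{\frac{55419473}{327}} = \frac{\sqrt{18122167671}}{327}$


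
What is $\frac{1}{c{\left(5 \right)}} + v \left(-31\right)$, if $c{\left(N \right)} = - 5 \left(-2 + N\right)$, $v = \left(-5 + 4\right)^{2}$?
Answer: $- \frac{466}{15} \approx -31.067$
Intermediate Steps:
$v = 1$ ($v = \left(-1\right)^{2} = 1$)
$c{\left(N \right)} = 10 - 5 N$
$\frac{1}{c{\left(5 \right)}} + v \left(-31\right) = \frac{1}{10 - 25} + 1 \left(-31\right) = \frac{1}{10 - 25} - 31 = \frac{1}{-15} - 31 = - \frac{1}{15} - 31 = - \frac{466}{15}$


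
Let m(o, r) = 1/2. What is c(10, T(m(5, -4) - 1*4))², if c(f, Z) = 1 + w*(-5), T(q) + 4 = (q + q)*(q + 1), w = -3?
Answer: 256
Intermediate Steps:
m(o, r) = ½
T(q) = -4 + 2*q*(1 + q) (T(q) = -4 + (q + q)*(q + 1) = -4 + (2*q)*(1 + q) = -4 + 2*q*(1 + q))
c(f, Z) = 16 (c(f, Z) = 1 - 3*(-5) = 1 + 15 = 16)
c(10, T(m(5, -4) - 1*4))² = 16² = 256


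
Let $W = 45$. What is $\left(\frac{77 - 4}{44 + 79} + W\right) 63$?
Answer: $\frac{117768}{41} \approx 2872.4$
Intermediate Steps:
$\left(\frac{77 - 4}{44 + 79} + W\right) 63 = \left(\frac{77 - 4}{44 + 79} + 45\right) 63 = \left(\frac{73}{123} + 45\right) 63 = \frac{5608}{123} \cdot 63 = \frac{117768}{41}$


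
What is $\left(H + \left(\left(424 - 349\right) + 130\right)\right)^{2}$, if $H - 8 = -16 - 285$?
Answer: $7744$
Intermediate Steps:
$H = -293$ ($H = 8 - 301 = -293$)
$\left(H + \left(\left(424 - 349\right) + 130\right)\right)^{2} = \left(-293 + \left(\left(424 - 349\right) + 130\right)\right)^{2} = \left(-293 + \left(75 + 130\right)\right)^{2} = \left(-293 + 205\right)^{2} = \left(-88\right)^{2} = 7744$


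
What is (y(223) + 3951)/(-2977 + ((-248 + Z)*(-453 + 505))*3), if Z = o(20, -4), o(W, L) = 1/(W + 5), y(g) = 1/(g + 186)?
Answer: -40399000/425960821 ≈ -0.094842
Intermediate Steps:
y(g) = 1/(186 + g)
o(W, L) = 1/(5 + W)
Z = 1/25 (Z = 1/(5 + 20) = 1/25 ≈ 0.040000)
(y(223) + 3951)/(-2977 + ((-248 + Z)*(-453 + 505))*3) = (1/(186 + 223) + 3951)/(-2977 + ((-248 + 1/25)*(-453 + 505))*3) = (1/409 + 3951)/(-2977 - 6199/25*52*3) = (1/409 + 3951)/(-2977 - 322348/25*3) = 1615960/(409*(-2977 - 967044/25)) = 1615960/(409*(-1041469/25)) = (1615960/409)*(-25/1041469) = -40399000/425960821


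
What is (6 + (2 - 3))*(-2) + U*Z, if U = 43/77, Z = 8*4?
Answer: 606/77 ≈ 7.8701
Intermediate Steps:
Z = 32
U = 43/77 (U = 43*(1/77) = 43/77 ≈ 0.55844)
(6 + (2 - 3))*(-2) + U*Z = (6 + (2 - 3))*(-2) + (43/77)*32 = (6 - 1)*(-2) + 1376/77 = 5*(-2) + 1376/77 = -10 + 1376/77 = 606/77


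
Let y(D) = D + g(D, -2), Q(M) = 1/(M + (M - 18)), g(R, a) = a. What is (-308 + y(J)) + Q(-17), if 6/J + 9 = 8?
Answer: -16433/52 ≈ -316.02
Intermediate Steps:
J = -6 (J = 6/(-9 + 8) = 6/(-1) = 6*(-1) = -6)
Q(M) = 1/(-18 + 2*M) (Q(M) = 1/(M + (-18 + M)) = 1/(-18 + 2*M))
y(D) = -2 + D (y(D) = D - 2 = -2 + D)
(-308 + y(J)) + Q(-17) = (-308 + (-2 - 6)) + 1/(2*(-9 - 17)) = (-308 - 8) + (½)/(-26) = -316 + (½)*(-1/26) = -316 - 1/52 = -16433/52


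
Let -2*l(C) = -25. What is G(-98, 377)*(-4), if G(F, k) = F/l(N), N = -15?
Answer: 784/25 ≈ 31.360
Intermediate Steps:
l(C) = 25/2 (l(C) = -1/2*(-25) = 25/2)
G(F, k) = 2*F/25 (G(F, k) = F/(25/2) = F*(2/25) = 2*F/25)
G(-98, 377)*(-4) = ((2/25)*(-98))*(-4) = -196/25*(-4) = 784/25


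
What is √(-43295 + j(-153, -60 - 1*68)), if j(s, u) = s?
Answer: 2*I*√10862 ≈ 208.44*I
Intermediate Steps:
√(-43295 + j(-153, -60 - 1*68)) = √(-43295 - 153) = √(-43448) = 2*I*√10862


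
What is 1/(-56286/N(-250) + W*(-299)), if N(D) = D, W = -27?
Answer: 125/1037268 ≈ 0.00012051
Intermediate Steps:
1/(-56286/N(-250) + W*(-299)) = 1/(-56286/(-250) - 27*(-299)) = 1/(-56286*(-1/250) + 8073) = 1/(28143/125 + 8073) = 1/(1037268/125) = 125/1037268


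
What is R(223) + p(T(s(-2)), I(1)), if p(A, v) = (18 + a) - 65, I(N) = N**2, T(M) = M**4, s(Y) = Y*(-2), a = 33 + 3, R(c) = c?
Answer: 212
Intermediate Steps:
a = 36
s(Y) = -2*Y
p(A, v) = -11 (p(A, v) = (18 + 36) - 65 = 54 - 65 = -11)
R(223) + p(T(s(-2)), I(1)) = 223 - 11 = 212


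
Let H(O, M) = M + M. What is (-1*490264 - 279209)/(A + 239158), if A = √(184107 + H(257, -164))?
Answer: -184025623734/57196365185 + 769473*√183779/57196365185 ≈ -3.2117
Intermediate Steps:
H(O, M) = 2*M
A = √183779 (A = √(184107 + 2*(-164)) = √(184107 - 328) = √183779 ≈ 428.69)
(-1*490264 - 279209)/(A + 239158) = (-1*490264 - 279209)/(√183779 + 239158) = (-490264 - 279209)/(239158 + √183779) = -769473/(239158 + √183779)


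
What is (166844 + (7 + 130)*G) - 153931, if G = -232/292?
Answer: 934703/73 ≈ 12804.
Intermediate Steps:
G = -58/73 (G = -232*1/292 = -58/73 ≈ -0.79452)
(166844 + (7 + 130)*G) - 153931 = (166844 + (7 + 130)*(-58/73)) - 153931 = (166844 + 137*(-58/73)) - 153931 = (166844 - 7946/73) - 153931 = 12171666/73 - 153931 = 934703/73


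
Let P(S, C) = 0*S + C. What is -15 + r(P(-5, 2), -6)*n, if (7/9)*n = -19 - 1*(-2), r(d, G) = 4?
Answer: -717/7 ≈ -102.43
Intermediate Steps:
P(S, C) = C (P(S, C) = 0 + C = C)
n = -153/7 (n = 9*(-19 - 1*(-2))/7 = 9*(-19 + 2)/7 = (9/7)*(-17) = -153/7 ≈ -21.857)
-15 + r(P(-5, 2), -6)*n = -15 + 4*(-153/7) = -15 - 612/7 = -717/7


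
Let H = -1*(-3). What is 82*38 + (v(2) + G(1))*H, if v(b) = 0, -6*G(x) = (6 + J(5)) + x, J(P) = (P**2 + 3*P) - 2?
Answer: 6187/2 ≈ 3093.5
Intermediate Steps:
H = 3
J(P) = -2 + P**2 + 3*P
G(x) = -22/3 - x/6 (G(x) = -((6 + (-2 + 5**2 + 3*5)) + x)/6 = -((6 + (-2 + 25 + 15)) + x)/6 = -((6 + 38) + x)/6 = -(44 + x)/6 = -22/3 - x/6)
82*38 + (v(2) + G(1))*H = 82*38 + (0 + (-22/3 - 1/6*1))*3 = 3116 + (0 + (-22/3 - 1/6))*3 = 3116 + (0 - 15/2)*3 = 3116 - 15/2*3 = 3116 - 45/2 = 6187/2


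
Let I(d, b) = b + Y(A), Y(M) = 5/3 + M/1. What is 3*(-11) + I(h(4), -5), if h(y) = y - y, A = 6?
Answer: -91/3 ≈ -30.333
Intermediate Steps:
Y(M) = 5/3 + M (Y(M) = 5*(⅓) + M*1 = 5/3 + M)
h(y) = 0
I(d, b) = 23/3 + b (I(d, b) = b + (5/3 + 6) = b + 23/3 = 23/3 + b)
3*(-11) + I(h(4), -5) = 3*(-11) + (23/3 - 5) = -33 + 8/3 = -91/3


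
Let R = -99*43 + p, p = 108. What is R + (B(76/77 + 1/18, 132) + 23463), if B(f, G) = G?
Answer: 19446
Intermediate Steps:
R = -4149 (R = -99*43 + 108 = -4257 + 108 = -4149)
R + (B(76/77 + 1/18, 132) + 23463) = -4149 + (132 + 23463) = -4149 + 23595 = 19446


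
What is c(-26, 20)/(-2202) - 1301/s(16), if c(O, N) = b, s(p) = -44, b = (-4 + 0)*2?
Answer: 1432577/48444 ≈ 29.572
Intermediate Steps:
b = -8 (b = -4*2 = -8)
c(O, N) = -8
c(-26, 20)/(-2202) - 1301/s(16) = -8/(-2202) - 1301/(-44) = -8*(-1/2202) - 1301*(-1/44) = 4/1101 + 1301/44 = 1432577/48444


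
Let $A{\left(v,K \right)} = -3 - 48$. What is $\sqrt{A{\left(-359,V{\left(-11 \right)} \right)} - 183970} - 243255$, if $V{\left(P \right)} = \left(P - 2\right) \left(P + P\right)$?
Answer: $-243255 + i \sqrt{184021} \approx -2.4326 \cdot 10^{5} + 428.98 i$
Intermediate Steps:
$V{\left(P \right)} = 2 P \left(-2 + P\right)$ ($V{\left(P \right)} = \left(-2 + P\right) 2 P = 2 P \left(-2 + P\right)$)
$A{\left(v,K \right)} = -51$ ($A{\left(v,K \right)} = -3 - 48 = -51$)
$\sqrt{A{\left(-359,V{\left(-11 \right)} \right)} - 183970} - 243255 = \sqrt{-51 - 183970} - 243255 = \sqrt{-184021} - 243255 = i \sqrt{184021} - 243255 = -243255 + i \sqrt{184021}$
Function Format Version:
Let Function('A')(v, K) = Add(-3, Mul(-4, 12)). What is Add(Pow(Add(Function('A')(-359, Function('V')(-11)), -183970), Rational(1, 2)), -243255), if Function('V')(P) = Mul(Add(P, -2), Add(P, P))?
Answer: Add(-243255, Mul(I, Pow(184021, Rational(1, 2)))) ≈ Add(-2.4326e+5, Mul(428.98, I))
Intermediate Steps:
Function('V')(P) = Mul(2, P, Add(-2, P)) (Function('V')(P) = Mul(Add(-2, P), Mul(2, P)) = Mul(2, P, Add(-2, P)))
Function('A')(v, K) = -51 (Function('A')(v, K) = Add(-3, -48) = -51)
Add(Pow(Add(Function('A')(-359, Function('V')(-11)), -183970), Rational(1, 2)), -243255) = Add(Pow(Add(-51, -183970), Rational(1, 2)), -243255) = Add(Pow(-184021, Rational(1, 2)), -243255) = Add(Mul(I, Pow(184021, Rational(1, 2))), -243255) = Add(-243255, Mul(I, Pow(184021, Rational(1, 2))))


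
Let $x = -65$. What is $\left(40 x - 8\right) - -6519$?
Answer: $3911$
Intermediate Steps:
$\left(40 x - 8\right) - -6519 = \left(40 \left(-65\right) - 8\right) - -6519 = \left(-2600 - 8\right) + 6519 = -2608 + 6519 = 3911$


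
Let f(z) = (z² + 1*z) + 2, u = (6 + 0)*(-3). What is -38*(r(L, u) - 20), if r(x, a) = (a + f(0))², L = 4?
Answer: -8968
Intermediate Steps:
u = -18 (u = 6*(-3) = -18)
f(z) = 2 + z + z² (f(z) = (z² + z) + 2 = (z + z²) + 2 = 2 + z + z²)
r(x, a) = (2 + a)² (r(x, a) = (a + (2 + 0 + 0²))² = (a + (2 + 0 + 0))² = (a + 2)² = (2 + a)²)
-38*(r(L, u) - 20) = -38*((2 - 18)² - 20) = -38*((-16)² - 20) = -38*(256 - 20) = -38*236 = -8968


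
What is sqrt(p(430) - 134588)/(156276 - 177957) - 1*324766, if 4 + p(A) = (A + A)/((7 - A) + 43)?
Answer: -324766 - I*sqrt(48588529)/411939 ≈ -3.2477e+5 - 0.016921*I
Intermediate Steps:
p(A) = -4 + 2*A/(50 - A) (p(A) = -4 + (A + A)/((7 - A) + 43) = -4 + (2*A)/(50 - A) = -4 + 2*A/(50 - A))
sqrt(p(430) - 134588)/(156276 - 177957) - 1*324766 = sqrt(2*(100 - 3*430)/(-50 + 430) - 134588)/(156276 - 177957) - 1*324766 = sqrt(2*(100 - 1290)/380 - 134588)/(-21681) - 324766 = sqrt(2*(1/380)*(-1190) - 134588)*(-1/21681) - 324766 = sqrt(-119/19 - 134588)*(-1/21681) - 324766 = sqrt(-2557291/19)*(-1/21681) - 324766 = (I*sqrt(48588529)/19)*(-1/21681) - 324766 = -I*sqrt(48588529)/411939 - 324766 = -324766 - I*sqrt(48588529)/411939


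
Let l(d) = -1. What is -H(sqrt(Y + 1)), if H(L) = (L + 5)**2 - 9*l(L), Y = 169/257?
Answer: -9164/257 - 10*sqrt(109482)/257 ≈ -48.532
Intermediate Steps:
Y = 169/257 (Y = 169*(1/257) = 169/257 ≈ 0.65759)
H(L) = 9 + (5 + L)**2 (H(L) = (L + 5)**2 - 9*(-1) = (5 + L)**2 + 9 = 9 + (5 + L)**2)
-H(sqrt(Y + 1)) = -(9 + (5 + sqrt(169/257 + 1))**2) = -(9 + (5 + sqrt(426/257))**2) = -(9 + (5 + sqrt(109482)/257)**2) = -9 - (5 + sqrt(109482)/257)**2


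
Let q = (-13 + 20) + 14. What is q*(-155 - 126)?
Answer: -5901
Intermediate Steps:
q = 21 (q = 7 + 14 = 21)
q*(-155 - 126) = 21*(-155 - 126) = 21*(-281) = -5901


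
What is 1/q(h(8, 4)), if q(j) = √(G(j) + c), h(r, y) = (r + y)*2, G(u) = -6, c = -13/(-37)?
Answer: -I*√7733/209 ≈ -0.42075*I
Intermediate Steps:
c = 13/37 (c = -13*(-1/37) = 13/37 ≈ 0.35135)
h(r, y) = 2*r + 2*y
q(j) = I*√7733/37 (q(j) = √(-6 + 13/37) = √(-209/37) = I*√7733/37)
1/q(h(8, 4)) = 1/(I*√7733/37) = -I*√7733/209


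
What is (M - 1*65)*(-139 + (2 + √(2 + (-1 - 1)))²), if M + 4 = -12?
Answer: 10935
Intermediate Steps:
M = -16 (M = -4 - 12 = -16)
(M - 1*65)*(-139 + (2 + √(2 + (-1 - 1)))²) = (-16 - 1*65)*(-139 + (2 + √(2 + (-1 - 1)))²) = (-16 - 65)*(-139 + (2 + √(2 - 2))²) = -81*(-139 + (2 + √0)²) = -81*(-139 + (2 + 0)²) = -81*(-139 + 2²) = -81*(-139 + 4) = -81*(-135) = 10935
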